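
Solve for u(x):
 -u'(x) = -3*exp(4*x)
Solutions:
 u(x) = C1 + 3*exp(4*x)/4


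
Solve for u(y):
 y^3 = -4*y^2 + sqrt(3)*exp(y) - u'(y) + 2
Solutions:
 u(y) = C1 - y^4/4 - 4*y^3/3 + 2*y + sqrt(3)*exp(y)


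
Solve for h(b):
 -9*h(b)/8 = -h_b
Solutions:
 h(b) = C1*exp(9*b/8)


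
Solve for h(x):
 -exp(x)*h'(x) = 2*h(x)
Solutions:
 h(x) = C1*exp(2*exp(-x))


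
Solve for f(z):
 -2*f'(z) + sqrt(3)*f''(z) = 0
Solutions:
 f(z) = C1 + C2*exp(2*sqrt(3)*z/3)


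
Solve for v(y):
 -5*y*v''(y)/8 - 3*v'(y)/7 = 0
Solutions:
 v(y) = C1 + C2*y^(11/35)


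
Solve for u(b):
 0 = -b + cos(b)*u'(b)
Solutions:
 u(b) = C1 + Integral(b/cos(b), b)


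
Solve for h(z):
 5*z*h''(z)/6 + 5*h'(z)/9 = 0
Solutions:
 h(z) = C1 + C2*z^(1/3)


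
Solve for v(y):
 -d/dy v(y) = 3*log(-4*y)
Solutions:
 v(y) = C1 - 3*y*log(-y) + 3*y*(1 - 2*log(2))


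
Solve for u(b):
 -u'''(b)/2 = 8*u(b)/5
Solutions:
 u(b) = C3*exp(-2*2^(1/3)*5^(2/3)*b/5) + (C1*sin(2^(1/3)*sqrt(3)*5^(2/3)*b/5) + C2*cos(2^(1/3)*sqrt(3)*5^(2/3)*b/5))*exp(2^(1/3)*5^(2/3)*b/5)


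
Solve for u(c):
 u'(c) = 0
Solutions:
 u(c) = C1


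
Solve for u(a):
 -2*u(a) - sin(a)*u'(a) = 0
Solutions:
 u(a) = C1*(cos(a) + 1)/(cos(a) - 1)


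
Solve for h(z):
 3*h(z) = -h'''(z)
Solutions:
 h(z) = C3*exp(-3^(1/3)*z) + (C1*sin(3^(5/6)*z/2) + C2*cos(3^(5/6)*z/2))*exp(3^(1/3)*z/2)


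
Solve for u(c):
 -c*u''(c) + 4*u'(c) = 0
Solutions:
 u(c) = C1 + C2*c^5


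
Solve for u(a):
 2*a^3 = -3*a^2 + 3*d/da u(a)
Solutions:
 u(a) = C1 + a^4/6 + a^3/3


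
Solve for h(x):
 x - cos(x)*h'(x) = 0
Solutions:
 h(x) = C1 + Integral(x/cos(x), x)


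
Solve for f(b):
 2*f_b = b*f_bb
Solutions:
 f(b) = C1 + C2*b^3


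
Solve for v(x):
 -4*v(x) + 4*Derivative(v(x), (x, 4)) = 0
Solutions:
 v(x) = C1*exp(-x) + C2*exp(x) + C3*sin(x) + C4*cos(x)


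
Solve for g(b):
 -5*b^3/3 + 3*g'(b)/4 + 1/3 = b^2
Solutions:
 g(b) = C1 + 5*b^4/9 + 4*b^3/9 - 4*b/9


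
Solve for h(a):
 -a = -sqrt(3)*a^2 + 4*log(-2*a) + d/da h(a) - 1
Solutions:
 h(a) = C1 + sqrt(3)*a^3/3 - a^2/2 - 4*a*log(-a) + a*(5 - 4*log(2))


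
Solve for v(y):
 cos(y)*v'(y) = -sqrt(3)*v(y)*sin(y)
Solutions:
 v(y) = C1*cos(y)^(sqrt(3))


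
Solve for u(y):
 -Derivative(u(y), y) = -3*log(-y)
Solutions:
 u(y) = C1 + 3*y*log(-y) - 3*y


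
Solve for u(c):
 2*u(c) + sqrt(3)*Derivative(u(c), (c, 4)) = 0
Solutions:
 u(c) = (C1*sin(2^(3/4)*3^(7/8)*c/6) + C2*cos(2^(3/4)*3^(7/8)*c/6))*exp(-2^(3/4)*3^(7/8)*c/6) + (C3*sin(2^(3/4)*3^(7/8)*c/6) + C4*cos(2^(3/4)*3^(7/8)*c/6))*exp(2^(3/4)*3^(7/8)*c/6)


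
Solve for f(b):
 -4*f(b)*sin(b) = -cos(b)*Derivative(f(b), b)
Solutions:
 f(b) = C1/cos(b)^4


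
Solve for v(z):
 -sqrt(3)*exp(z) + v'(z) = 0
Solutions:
 v(z) = C1 + sqrt(3)*exp(z)


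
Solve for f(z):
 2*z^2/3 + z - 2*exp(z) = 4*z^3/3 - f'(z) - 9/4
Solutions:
 f(z) = C1 + z^4/3 - 2*z^3/9 - z^2/2 - 9*z/4 + 2*exp(z)


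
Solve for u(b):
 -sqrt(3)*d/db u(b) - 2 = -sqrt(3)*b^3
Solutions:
 u(b) = C1 + b^4/4 - 2*sqrt(3)*b/3


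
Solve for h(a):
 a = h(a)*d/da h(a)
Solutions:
 h(a) = -sqrt(C1 + a^2)
 h(a) = sqrt(C1 + a^2)


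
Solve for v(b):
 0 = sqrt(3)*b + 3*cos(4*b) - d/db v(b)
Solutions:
 v(b) = C1 + sqrt(3)*b^2/2 + 3*sin(4*b)/4


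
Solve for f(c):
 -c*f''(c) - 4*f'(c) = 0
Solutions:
 f(c) = C1 + C2/c^3


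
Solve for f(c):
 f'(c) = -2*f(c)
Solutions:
 f(c) = C1*exp(-2*c)


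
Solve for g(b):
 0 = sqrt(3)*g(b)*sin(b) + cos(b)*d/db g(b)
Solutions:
 g(b) = C1*cos(b)^(sqrt(3))


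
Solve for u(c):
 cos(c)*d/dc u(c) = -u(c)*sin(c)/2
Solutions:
 u(c) = C1*sqrt(cos(c))


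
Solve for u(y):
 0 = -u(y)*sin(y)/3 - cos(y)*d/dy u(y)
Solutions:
 u(y) = C1*cos(y)^(1/3)


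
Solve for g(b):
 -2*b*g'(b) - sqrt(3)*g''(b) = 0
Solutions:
 g(b) = C1 + C2*erf(3^(3/4)*b/3)


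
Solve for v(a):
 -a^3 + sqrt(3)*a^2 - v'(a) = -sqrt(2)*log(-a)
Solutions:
 v(a) = C1 - a^4/4 + sqrt(3)*a^3/3 + sqrt(2)*a*log(-a) - sqrt(2)*a


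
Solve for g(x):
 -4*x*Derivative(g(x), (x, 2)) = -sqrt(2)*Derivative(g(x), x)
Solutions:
 g(x) = C1 + C2*x^(sqrt(2)/4 + 1)


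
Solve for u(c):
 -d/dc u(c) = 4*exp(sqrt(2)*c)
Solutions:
 u(c) = C1 - 2*sqrt(2)*exp(sqrt(2)*c)


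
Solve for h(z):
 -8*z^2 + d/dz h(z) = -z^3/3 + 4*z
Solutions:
 h(z) = C1 - z^4/12 + 8*z^3/3 + 2*z^2


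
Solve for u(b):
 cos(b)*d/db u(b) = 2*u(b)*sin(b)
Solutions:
 u(b) = C1/cos(b)^2


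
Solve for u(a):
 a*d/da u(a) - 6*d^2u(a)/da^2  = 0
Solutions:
 u(a) = C1 + C2*erfi(sqrt(3)*a/6)


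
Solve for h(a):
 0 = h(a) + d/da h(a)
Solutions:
 h(a) = C1*exp(-a)


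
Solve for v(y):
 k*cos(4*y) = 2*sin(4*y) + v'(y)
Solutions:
 v(y) = C1 + k*sin(4*y)/4 + cos(4*y)/2


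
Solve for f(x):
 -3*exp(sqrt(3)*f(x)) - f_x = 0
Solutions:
 f(x) = sqrt(3)*(2*log(1/(C1 + 3*x)) - log(3))/6


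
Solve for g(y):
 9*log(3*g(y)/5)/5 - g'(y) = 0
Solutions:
 -5*Integral(1/(log(_y) - log(5) + log(3)), (_y, g(y)))/9 = C1 - y


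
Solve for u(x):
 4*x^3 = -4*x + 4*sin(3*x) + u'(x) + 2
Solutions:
 u(x) = C1 + x^4 + 2*x^2 - 2*x + 4*cos(3*x)/3


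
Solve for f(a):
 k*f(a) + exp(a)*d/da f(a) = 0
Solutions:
 f(a) = C1*exp(k*exp(-a))


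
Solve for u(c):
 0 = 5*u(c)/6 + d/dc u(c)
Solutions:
 u(c) = C1*exp(-5*c/6)


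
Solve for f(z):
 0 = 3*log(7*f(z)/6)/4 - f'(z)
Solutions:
 4*Integral(1/(-log(_y) - log(7) + log(6)), (_y, f(z)))/3 = C1 - z


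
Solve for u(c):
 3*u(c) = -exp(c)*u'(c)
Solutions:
 u(c) = C1*exp(3*exp(-c))


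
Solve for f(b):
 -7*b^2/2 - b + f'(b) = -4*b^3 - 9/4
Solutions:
 f(b) = C1 - b^4 + 7*b^3/6 + b^2/2 - 9*b/4


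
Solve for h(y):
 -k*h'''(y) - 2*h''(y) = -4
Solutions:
 h(y) = C1 + C2*y + C3*exp(-2*y/k) + y^2


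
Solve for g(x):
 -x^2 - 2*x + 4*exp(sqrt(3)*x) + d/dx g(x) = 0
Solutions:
 g(x) = C1 + x^3/3 + x^2 - 4*sqrt(3)*exp(sqrt(3)*x)/3


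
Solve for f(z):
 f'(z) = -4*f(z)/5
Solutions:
 f(z) = C1*exp(-4*z/5)


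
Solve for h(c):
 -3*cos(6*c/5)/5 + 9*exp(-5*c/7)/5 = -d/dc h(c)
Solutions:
 h(c) = C1 + sin(6*c/5)/2 + 63*exp(-5*c/7)/25


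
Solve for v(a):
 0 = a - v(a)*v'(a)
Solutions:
 v(a) = -sqrt(C1 + a^2)
 v(a) = sqrt(C1 + a^2)


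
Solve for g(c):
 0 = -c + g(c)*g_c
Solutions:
 g(c) = -sqrt(C1 + c^2)
 g(c) = sqrt(C1 + c^2)


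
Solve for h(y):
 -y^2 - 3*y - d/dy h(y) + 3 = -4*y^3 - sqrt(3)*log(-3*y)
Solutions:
 h(y) = C1 + y^4 - y^3/3 - 3*y^2/2 + sqrt(3)*y*log(-y) + y*(-sqrt(3) + sqrt(3)*log(3) + 3)


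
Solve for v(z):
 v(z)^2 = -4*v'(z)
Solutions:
 v(z) = 4/(C1 + z)


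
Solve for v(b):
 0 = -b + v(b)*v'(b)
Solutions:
 v(b) = -sqrt(C1 + b^2)
 v(b) = sqrt(C1 + b^2)


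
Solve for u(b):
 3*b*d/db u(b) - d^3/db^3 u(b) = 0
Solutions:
 u(b) = C1 + Integral(C2*airyai(3^(1/3)*b) + C3*airybi(3^(1/3)*b), b)


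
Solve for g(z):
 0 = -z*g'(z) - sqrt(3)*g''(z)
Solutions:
 g(z) = C1 + C2*erf(sqrt(2)*3^(3/4)*z/6)


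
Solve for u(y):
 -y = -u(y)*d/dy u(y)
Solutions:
 u(y) = -sqrt(C1 + y^2)
 u(y) = sqrt(C1 + y^2)


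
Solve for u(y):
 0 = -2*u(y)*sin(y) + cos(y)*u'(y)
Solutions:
 u(y) = C1/cos(y)^2


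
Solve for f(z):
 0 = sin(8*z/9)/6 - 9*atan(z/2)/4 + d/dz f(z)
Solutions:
 f(z) = C1 + 9*z*atan(z/2)/4 - 9*log(z^2 + 4)/4 + 3*cos(8*z/9)/16


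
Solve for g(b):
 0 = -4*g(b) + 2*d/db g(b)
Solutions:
 g(b) = C1*exp(2*b)


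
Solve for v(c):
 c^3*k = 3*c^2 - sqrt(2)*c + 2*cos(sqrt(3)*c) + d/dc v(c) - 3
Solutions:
 v(c) = C1 + c^4*k/4 - c^3 + sqrt(2)*c^2/2 + 3*c - 2*sqrt(3)*sin(sqrt(3)*c)/3


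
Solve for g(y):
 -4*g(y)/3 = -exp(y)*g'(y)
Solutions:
 g(y) = C1*exp(-4*exp(-y)/3)


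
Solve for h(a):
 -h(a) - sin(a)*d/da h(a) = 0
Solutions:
 h(a) = C1*sqrt(cos(a) + 1)/sqrt(cos(a) - 1)


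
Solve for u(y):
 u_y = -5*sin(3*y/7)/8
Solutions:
 u(y) = C1 + 35*cos(3*y/7)/24


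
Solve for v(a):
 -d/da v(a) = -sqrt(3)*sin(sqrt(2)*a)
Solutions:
 v(a) = C1 - sqrt(6)*cos(sqrt(2)*a)/2


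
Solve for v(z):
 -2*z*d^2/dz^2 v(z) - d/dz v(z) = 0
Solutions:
 v(z) = C1 + C2*sqrt(z)


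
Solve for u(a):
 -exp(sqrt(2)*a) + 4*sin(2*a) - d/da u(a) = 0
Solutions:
 u(a) = C1 - sqrt(2)*exp(sqrt(2)*a)/2 - 2*cos(2*a)


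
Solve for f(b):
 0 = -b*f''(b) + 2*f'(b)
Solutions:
 f(b) = C1 + C2*b^3


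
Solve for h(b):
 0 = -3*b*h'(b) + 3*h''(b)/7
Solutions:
 h(b) = C1 + C2*erfi(sqrt(14)*b/2)


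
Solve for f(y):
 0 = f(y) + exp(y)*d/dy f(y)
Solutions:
 f(y) = C1*exp(exp(-y))


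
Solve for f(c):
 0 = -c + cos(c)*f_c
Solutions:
 f(c) = C1 + Integral(c/cos(c), c)


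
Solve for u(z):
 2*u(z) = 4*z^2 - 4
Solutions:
 u(z) = 2*z^2 - 2


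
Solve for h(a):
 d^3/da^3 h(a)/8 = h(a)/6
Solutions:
 h(a) = C3*exp(6^(2/3)*a/3) + (C1*sin(2^(2/3)*3^(1/6)*a/2) + C2*cos(2^(2/3)*3^(1/6)*a/2))*exp(-6^(2/3)*a/6)


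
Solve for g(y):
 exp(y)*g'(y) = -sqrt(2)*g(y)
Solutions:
 g(y) = C1*exp(sqrt(2)*exp(-y))


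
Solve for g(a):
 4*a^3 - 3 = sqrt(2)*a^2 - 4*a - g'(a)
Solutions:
 g(a) = C1 - a^4 + sqrt(2)*a^3/3 - 2*a^2 + 3*a


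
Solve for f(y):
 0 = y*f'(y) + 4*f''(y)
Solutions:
 f(y) = C1 + C2*erf(sqrt(2)*y/4)


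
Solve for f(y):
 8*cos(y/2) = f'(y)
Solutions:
 f(y) = C1 + 16*sin(y/2)


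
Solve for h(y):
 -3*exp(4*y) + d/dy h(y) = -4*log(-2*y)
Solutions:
 h(y) = C1 - 4*y*log(-y) + 4*y*(1 - log(2)) + 3*exp(4*y)/4


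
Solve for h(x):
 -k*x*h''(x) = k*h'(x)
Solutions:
 h(x) = C1 + C2*log(x)


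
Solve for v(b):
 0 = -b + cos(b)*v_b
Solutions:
 v(b) = C1 + Integral(b/cos(b), b)


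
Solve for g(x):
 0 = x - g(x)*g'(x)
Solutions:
 g(x) = -sqrt(C1 + x^2)
 g(x) = sqrt(C1 + x^2)


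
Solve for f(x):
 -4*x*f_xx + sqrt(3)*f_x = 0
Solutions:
 f(x) = C1 + C2*x^(sqrt(3)/4 + 1)


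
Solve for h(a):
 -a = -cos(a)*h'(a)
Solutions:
 h(a) = C1 + Integral(a/cos(a), a)


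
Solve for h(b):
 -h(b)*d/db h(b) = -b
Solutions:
 h(b) = -sqrt(C1 + b^2)
 h(b) = sqrt(C1 + b^2)


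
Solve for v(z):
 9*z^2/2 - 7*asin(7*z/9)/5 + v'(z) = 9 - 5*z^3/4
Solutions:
 v(z) = C1 - 5*z^4/16 - 3*z^3/2 + 7*z*asin(7*z/9)/5 + 9*z + sqrt(81 - 49*z^2)/5


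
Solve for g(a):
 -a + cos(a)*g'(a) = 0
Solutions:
 g(a) = C1 + Integral(a/cos(a), a)


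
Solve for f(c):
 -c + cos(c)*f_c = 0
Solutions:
 f(c) = C1 + Integral(c/cos(c), c)


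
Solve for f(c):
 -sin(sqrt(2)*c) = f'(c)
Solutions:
 f(c) = C1 + sqrt(2)*cos(sqrt(2)*c)/2


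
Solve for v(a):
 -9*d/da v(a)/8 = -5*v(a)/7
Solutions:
 v(a) = C1*exp(40*a/63)


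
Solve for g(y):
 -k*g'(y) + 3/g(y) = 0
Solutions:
 g(y) = -sqrt(C1 + 6*y/k)
 g(y) = sqrt(C1 + 6*y/k)


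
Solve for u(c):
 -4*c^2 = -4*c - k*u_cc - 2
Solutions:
 u(c) = C1 + C2*c + c^4/(3*k) - 2*c^3/(3*k) - c^2/k


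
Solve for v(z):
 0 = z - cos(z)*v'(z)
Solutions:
 v(z) = C1 + Integral(z/cos(z), z)


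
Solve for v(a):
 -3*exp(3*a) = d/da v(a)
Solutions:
 v(a) = C1 - exp(3*a)


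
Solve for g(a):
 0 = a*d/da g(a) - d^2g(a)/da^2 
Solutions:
 g(a) = C1 + C2*erfi(sqrt(2)*a/2)


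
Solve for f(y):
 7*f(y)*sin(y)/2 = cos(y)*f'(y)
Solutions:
 f(y) = C1/cos(y)^(7/2)


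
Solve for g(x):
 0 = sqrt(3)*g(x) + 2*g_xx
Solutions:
 g(x) = C1*sin(sqrt(2)*3^(1/4)*x/2) + C2*cos(sqrt(2)*3^(1/4)*x/2)


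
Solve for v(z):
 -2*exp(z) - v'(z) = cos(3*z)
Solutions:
 v(z) = C1 - 2*exp(z) - sin(3*z)/3


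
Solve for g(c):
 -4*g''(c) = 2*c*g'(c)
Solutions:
 g(c) = C1 + C2*erf(c/2)


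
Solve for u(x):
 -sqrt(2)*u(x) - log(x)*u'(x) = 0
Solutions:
 u(x) = C1*exp(-sqrt(2)*li(x))


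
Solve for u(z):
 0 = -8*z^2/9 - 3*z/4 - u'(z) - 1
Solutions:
 u(z) = C1 - 8*z^3/27 - 3*z^2/8 - z


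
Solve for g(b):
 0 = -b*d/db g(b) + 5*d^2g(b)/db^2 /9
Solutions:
 g(b) = C1 + C2*erfi(3*sqrt(10)*b/10)


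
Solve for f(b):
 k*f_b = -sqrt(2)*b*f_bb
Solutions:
 f(b) = C1 + b^(-sqrt(2)*re(k)/2 + 1)*(C2*sin(sqrt(2)*log(b)*Abs(im(k))/2) + C3*cos(sqrt(2)*log(b)*im(k)/2))


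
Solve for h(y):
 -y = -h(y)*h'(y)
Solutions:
 h(y) = -sqrt(C1 + y^2)
 h(y) = sqrt(C1 + y^2)


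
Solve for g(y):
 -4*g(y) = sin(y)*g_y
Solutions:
 g(y) = C1*(cos(y)^2 + 2*cos(y) + 1)/(cos(y)^2 - 2*cos(y) + 1)


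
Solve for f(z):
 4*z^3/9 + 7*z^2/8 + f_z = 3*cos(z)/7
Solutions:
 f(z) = C1 - z^4/9 - 7*z^3/24 + 3*sin(z)/7


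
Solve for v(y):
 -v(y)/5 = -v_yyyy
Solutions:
 v(y) = C1*exp(-5^(3/4)*y/5) + C2*exp(5^(3/4)*y/5) + C3*sin(5^(3/4)*y/5) + C4*cos(5^(3/4)*y/5)


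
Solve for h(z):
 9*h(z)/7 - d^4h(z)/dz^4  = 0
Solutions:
 h(z) = C1*exp(-sqrt(3)*7^(3/4)*z/7) + C2*exp(sqrt(3)*7^(3/4)*z/7) + C3*sin(sqrt(3)*7^(3/4)*z/7) + C4*cos(sqrt(3)*7^(3/4)*z/7)


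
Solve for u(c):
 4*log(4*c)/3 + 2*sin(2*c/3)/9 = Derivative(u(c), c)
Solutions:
 u(c) = C1 + 4*c*log(c)/3 - 4*c/3 + 8*c*log(2)/3 - cos(2*c/3)/3


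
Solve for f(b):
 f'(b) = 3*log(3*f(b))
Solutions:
 -Integral(1/(log(_y) + log(3)), (_y, f(b)))/3 = C1 - b


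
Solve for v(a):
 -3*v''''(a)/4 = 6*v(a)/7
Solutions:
 v(a) = (C1*sin(2^(1/4)*7^(3/4)*a/7) + C2*cos(2^(1/4)*7^(3/4)*a/7))*exp(-2^(1/4)*7^(3/4)*a/7) + (C3*sin(2^(1/4)*7^(3/4)*a/7) + C4*cos(2^(1/4)*7^(3/4)*a/7))*exp(2^(1/4)*7^(3/4)*a/7)


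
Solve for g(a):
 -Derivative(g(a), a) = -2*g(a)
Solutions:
 g(a) = C1*exp(2*a)


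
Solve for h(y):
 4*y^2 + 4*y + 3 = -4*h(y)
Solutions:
 h(y) = -y^2 - y - 3/4


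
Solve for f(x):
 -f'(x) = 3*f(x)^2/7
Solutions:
 f(x) = 7/(C1 + 3*x)


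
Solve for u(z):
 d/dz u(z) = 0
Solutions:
 u(z) = C1


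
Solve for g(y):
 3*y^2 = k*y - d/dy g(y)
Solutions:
 g(y) = C1 + k*y^2/2 - y^3


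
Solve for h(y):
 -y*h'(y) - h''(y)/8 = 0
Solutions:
 h(y) = C1 + C2*erf(2*y)


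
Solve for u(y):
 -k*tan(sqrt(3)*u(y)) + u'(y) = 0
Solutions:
 u(y) = sqrt(3)*(pi - asin(C1*exp(sqrt(3)*k*y)))/3
 u(y) = sqrt(3)*asin(C1*exp(sqrt(3)*k*y))/3


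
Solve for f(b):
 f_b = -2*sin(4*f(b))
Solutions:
 f(b) = -acos((-C1 - exp(16*b))/(C1 - exp(16*b)))/4 + pi/2
 f(b) = acos((-C1 - exp(16*b))/(C1 - exp(16*b)))/4


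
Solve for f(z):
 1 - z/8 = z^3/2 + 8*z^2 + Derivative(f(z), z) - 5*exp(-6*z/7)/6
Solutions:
 f(z) = C1 - z^4/8 - 8*z^3/3 - z^2/16 + z - 35*exp(-6*z/7)/36


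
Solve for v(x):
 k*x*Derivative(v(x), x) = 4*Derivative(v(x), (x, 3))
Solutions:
 v(x) = C1 + Integral(C2*airyai(2^(1/3)*k^(1/3)*x/2) + C3*airybi(2^(1/3)*k^(1/3)*x/2), x)


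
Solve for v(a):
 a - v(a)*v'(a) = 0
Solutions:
 v(a) = -sqrt(C1 + a^2)
 v(a) = sqrt(C1 + a^2)


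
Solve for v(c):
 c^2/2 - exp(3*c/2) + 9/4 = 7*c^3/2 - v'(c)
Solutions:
 v(c) = C1 + 7*c^4/8 - c^3/6 - 9*c/4 + 2*exp(3*c/2)/3


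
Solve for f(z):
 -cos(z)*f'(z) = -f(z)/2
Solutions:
 f(z) = C1*(sin(z) + 1)^(1/4)/(sin(z) - 1)^(1/4)


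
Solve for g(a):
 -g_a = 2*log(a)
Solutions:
 g(a) = C1 - 2*a*log(a) + 2*a


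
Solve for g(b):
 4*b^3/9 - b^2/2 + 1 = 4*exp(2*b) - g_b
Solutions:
 g(b) = C1 - b^4/9 + b^3/6 - b + 2*exp(2*b)


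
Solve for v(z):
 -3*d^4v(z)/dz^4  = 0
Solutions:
 v(z) = C1 + C2*z + C3*z^2 + C4*z^3


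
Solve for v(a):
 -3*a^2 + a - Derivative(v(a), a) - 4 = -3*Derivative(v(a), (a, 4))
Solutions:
 v(a) = C1 + C4*exp(3^(2/3)*a/3) - a^3 + a^2/2 - 4*a + (C2*sin(3^(1/6)*a/2) + C3*cos(3^(1/6)*a/2))*exp(-3^(2/3)*a/6)


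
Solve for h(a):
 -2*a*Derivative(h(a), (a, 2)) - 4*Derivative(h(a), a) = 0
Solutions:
 h(a) = C1 + C2/a


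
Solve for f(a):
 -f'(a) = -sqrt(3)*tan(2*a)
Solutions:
 f(a) = C1 - sqrt(3)*log(cos(2*a))/2


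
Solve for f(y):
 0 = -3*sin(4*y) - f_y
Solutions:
 f(y) = C1 + 3*cos(4*y)/4


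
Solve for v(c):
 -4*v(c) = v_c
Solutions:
 v(c) = C1*exp(-4*c)


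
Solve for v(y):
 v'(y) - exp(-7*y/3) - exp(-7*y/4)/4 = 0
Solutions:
 v(y) = C1 - 3*exp(-7*y/3)/7 - exp(-7*y/4)/7


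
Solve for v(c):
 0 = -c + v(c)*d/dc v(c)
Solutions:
 v(c) = -sqrt(C1 + c^2)
 v(c) = sqrt(C1 + c^2)


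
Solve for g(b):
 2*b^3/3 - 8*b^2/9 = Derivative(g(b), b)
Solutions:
 g(b) = C1 + b^4/6 - 8*b^3/27


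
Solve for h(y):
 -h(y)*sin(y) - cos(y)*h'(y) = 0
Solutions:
 h(y) = C1*cos(y)


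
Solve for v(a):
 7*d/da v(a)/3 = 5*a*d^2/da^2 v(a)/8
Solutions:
 v(a) = C1 + C2*a^(71/15)


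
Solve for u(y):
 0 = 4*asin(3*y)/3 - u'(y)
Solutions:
 u(y) = C1 + 4*y*asin(3*y)/3 + 4*sqrt(1 - 9*y^2)/9


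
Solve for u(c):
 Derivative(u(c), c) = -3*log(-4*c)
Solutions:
 u(c) = C1 - 3*c*log(-c) + 3*c*(1 - 2*log(2))


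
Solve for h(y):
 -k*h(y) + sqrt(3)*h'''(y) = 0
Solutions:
 h(y) = C1*exp(3^(5/6)*k^(1/3)*y/3) + C2*exp(k^(1/3)*y*(-3^(5/6) + 3*3^(1/3)*I)/6) + C3*exp(-k^(1/3)*y*(3^(5/6) + 3*3^(1/3)*I)/6)


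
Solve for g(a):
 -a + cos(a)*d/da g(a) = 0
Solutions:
 g(a) = C1 + Integral(a/cos(a), a)


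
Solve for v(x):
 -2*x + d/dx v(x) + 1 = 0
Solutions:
 v(x) = C1 + x^2 - x


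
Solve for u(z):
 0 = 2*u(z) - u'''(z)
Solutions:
 u(z) = C3*exp(2^(1/3)*z) + (C1*sin(2^(1/3)*sqrt(3)*z/2) + C2*cos(2^(1/3)*sqrt(3)*z/2))*exp(-2^(1/3)*z/2)


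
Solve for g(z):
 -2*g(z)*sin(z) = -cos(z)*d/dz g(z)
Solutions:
 g(z) = C1/cos(z)^2


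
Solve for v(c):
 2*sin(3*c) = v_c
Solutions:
 v(c) = C1 - 2*cos(3*c)/3


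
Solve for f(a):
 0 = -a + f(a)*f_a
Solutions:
 f(a) = -sqrt(C1 + a^2)
 f(a) = sqrt(C1 + a^2)


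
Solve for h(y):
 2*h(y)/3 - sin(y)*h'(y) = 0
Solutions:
 h(y) = C1*(cos(y) - 1)^(1/3)/(cos(y) + 1)^(1/3)


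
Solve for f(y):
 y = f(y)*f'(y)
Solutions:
 f(y) = -sqrt(C1 + y^2)
 f(y) = sqrt(C1 + y^2)


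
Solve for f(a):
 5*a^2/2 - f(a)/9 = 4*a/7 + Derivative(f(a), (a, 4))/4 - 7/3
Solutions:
 f(a) = 45*a^2/2 - 36*a/7 + (C1*sin(sqrt(3)*a/3) + C2*cos(sqrt(3)*a/3))*exp(-sqrt(3)*a/3) + (C3*sin(sqrt(3)*a/3) + C4*cos(sqrt(3)*a/3))*exp(sqrt(3)*a/3) + 21


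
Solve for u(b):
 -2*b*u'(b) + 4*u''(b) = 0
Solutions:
 u(b) = C1 + C2*erfi(b/2)


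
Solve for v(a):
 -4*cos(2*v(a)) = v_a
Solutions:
 v(a) = -asin((C1 + exp(16*a))/(C1 - exp(16*a)))/2 + pi/2
 v(a) = asin((C1 + exp(16*a))/(C1 - exp(16*a)))/2


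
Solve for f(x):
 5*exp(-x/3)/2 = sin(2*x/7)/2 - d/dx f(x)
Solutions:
 f(x) = C1 - 7*cos(2*x/7)/4 + 15*exp(-x/3)/2


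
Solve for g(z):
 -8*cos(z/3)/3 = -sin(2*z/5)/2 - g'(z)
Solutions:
 g(z) = C1 + 8*sin(z/3) + 5*cos(2*z/5)/4


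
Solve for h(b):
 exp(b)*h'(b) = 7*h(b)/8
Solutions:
 h(b) = C1*exp(-7*exp(-b)/8)


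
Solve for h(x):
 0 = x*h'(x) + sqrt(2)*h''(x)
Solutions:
 h(x) = C1 + C2*erf(2^(1/4)*x/2)


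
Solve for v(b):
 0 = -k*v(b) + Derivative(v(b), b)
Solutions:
 v(b) = C1*exp(b*k)


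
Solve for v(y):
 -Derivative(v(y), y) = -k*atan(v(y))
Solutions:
 Integral(1/atan(_y), (_y, v(y))) = C1 + k*y


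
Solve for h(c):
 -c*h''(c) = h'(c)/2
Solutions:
 h(c) = C1 + C2*sqrt(c)


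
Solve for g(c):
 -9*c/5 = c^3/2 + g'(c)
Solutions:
 g(c) = C1 - c^4/8 - 9*c^2/10


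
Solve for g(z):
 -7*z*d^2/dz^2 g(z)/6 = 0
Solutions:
 g(z) = C1 + C2*z


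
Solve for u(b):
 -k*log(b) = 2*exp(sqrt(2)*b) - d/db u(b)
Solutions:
 u(b) = C1 + b*k*log(b) - b*k + sqrt(2)*exp(sqrt(2)*b)


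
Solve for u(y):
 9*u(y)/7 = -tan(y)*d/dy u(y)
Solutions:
 u(y) = C1/sin(y)^(9/7)


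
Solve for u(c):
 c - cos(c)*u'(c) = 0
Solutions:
 u(c) = C1 + Integral(c/cos(c), c)


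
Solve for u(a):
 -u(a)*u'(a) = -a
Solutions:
 u(a) = -sqrt(C1 + a^2)
 u(a) = sqrt(C1 + a^2)


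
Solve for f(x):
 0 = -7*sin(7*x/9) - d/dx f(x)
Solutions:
 f(x) = C1 + 9*cos(7*x/9)


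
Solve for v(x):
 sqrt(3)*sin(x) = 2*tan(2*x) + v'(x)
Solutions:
 v(x) = C1 + log(cos(2*x)) - sqrt(3)*cos(x)


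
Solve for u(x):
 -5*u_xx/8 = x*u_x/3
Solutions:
 u(x) = C1 + C2*erf(2*sqrt(15)*x/15)


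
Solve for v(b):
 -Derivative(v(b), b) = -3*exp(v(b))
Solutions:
 v(b) = log(-1/(C1 + 3*b))


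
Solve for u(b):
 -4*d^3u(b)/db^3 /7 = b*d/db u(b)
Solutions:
 u(b) = C1 + Integral(C2*airyai(-14^(1/3)*b/2) + C3*airybi(-14^(1/3)*b/2), b)


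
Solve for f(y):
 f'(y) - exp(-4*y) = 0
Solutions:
 f(y) = C1 - exp(-4*y)/4


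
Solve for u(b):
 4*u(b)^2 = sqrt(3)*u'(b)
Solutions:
 u(b) = -3/(C1 + 4*sqrt(3)*b)


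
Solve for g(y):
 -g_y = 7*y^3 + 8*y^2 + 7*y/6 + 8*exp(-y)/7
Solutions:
 g(y) = C1 - 7*y^4/4 - 8*y^3/3 - 7*y^2/12 + 8*exp(-y)/7


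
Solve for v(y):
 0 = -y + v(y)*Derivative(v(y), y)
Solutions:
 v(y) = -sqrt(C1 + y^2)
 v(y) = sqrt(C1 + y^2)


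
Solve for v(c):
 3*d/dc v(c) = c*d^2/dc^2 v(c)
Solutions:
 v(c) = C1 + C2*c^4


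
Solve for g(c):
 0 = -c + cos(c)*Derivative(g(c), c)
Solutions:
 g(c) = C1 + Integral(c/cos(c), c)


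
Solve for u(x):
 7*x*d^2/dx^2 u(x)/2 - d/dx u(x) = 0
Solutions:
 u(x) = C1 + C2*x^(9/7)


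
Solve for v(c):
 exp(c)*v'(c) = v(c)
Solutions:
 v(c) = C1*exp(-exp(-c))


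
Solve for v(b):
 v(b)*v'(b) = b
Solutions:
 v(b) = -sqrt(C1 + b^2)
 v(b) = sqrt(C1 + b^2)


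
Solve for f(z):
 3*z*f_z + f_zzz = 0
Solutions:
 f(z) = C1 + Integral(C2*airyai(-3^(1/3)*z) + C3*airybi(-3^(1/3)*z), z)


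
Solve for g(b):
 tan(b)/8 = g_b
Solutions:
 g(b) = C1 - log(cos(b))/8


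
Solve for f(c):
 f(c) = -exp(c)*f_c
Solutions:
 f(c) = C1*exp(exp(-c))


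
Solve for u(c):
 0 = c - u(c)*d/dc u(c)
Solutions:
 u(c) = -sqrt(C1 + c^2)
 u(c) = sqrt(C1 + c^2)


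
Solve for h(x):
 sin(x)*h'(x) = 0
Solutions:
 h(x) = C1


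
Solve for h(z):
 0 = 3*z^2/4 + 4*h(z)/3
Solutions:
 h(z) = -9*z^2/16


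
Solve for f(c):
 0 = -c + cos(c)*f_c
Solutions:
 f(c) = C1 + Integral(c/cos(c), c)


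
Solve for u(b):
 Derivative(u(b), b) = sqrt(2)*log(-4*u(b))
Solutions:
 -sqrt(2)*Integral(1/(log(-_y) + 2*log(2)), (_y, u(b)))/2 = C1 - b


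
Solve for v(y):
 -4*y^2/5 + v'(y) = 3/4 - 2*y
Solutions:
 v(y) = C1 + 4*y^3/15 - y^2 + 3*y/4


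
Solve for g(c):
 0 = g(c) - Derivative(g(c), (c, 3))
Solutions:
 g(c) = C3*exp(c) + (C1*sin(sqrt(3)*c/2) + C2*cos(sqrt(3)*c/2))*exp(-c/2)


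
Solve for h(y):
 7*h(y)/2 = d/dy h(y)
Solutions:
 h(y) = C1*exp(7*y/2)


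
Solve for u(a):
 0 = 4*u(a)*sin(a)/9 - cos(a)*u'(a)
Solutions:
 u(a) = C1/cos(a)^(4/9)


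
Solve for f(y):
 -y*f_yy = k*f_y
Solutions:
 f(y) = C1 + y^(1 - re(k))*(C2*sin(log(y)*Abs(im(k))) + C3*cos(log(y)*im(k)))


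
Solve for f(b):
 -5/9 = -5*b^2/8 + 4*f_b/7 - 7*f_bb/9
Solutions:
 f(b) = C1 + C2*exp(36*b/49) + 35*b^3/96 + 1715*b^2/1152 + 63875*b/20736


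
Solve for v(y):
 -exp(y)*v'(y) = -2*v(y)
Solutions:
 v(y) = C1*exp(-2*exp(-y))


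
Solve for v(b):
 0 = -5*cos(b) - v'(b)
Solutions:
 v(b) = C1 - 5*sin(b)


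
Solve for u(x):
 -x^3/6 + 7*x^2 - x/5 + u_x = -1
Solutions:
 u(x) = C1 + x^4/24 - 7*x^3/3 + x^2/10 - x


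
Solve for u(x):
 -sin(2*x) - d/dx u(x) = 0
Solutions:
 u(x) = C1 + cos(2*x)/2


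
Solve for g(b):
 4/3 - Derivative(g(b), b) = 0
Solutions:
 g(b) = C1 + 4*b/3


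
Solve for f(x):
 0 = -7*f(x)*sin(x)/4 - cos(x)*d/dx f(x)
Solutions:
 f(x) = C1*cos(x)^(7/4)


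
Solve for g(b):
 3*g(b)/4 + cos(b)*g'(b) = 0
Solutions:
 g(b) = C1*(sin(b) - 1)^(3/8)/(sin(b) + 1)^(3/8)


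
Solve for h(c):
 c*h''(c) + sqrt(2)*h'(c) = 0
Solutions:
 h(c) = C1 + C2*c^(1 - sqrt(2))


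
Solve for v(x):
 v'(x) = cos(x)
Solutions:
 v(x) = C1 + sin(x)


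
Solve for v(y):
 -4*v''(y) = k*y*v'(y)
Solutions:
 v(y) = Piecewise((-sqrt(2)*sqrt(pi)*C1*erf(sqrt(2)*sqrt(k)*y/4)/sqrt(k) - C2, (k > 0) | (k < 0)), (-C1*y - C2, True))


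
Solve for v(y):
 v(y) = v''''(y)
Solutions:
 v(y) = C1*exp(-y) + C2*exp(y) + C3*sin(y) + C4*cos(y)


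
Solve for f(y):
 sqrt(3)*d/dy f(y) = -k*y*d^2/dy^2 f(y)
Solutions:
 f(y) = C1 + y^(((re(k) - sqrt(3))*re(k) + im(k)^2)/(re(k)^2 + im(k)^2))*(C2*sin(sqrt(3)*log(y)*Abs(im(k))/(re(k)^2 + im(k)^2)) + C3*cos(sqrt(3)*log(y)*im(k)/(re(k)^2 + im(k)^2)))


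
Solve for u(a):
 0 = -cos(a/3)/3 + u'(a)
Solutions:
 u(a) = C1 + sin(a/3)


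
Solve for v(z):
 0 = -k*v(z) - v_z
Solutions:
 v(z) = C1*exp(-k*z)


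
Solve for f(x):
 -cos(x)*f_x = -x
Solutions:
 f(x) = C1 + Integral(x/cos(x), x)


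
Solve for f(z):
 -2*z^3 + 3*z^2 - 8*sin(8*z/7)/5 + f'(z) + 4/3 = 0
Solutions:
 f(z) = C1 + z^4/2 - z^3 - 4*z/3 - 7*cos(8*z/7)/5


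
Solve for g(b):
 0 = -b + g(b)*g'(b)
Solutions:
 g(b) = -sqrt(C1 + b^2)
 g(b) = sqrt(C1 + b^2)


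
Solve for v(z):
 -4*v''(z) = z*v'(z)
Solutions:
 v(z) = C1 + C2*erf(sqrt(2)*z/4)


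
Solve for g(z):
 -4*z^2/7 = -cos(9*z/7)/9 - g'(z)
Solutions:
 g(z) = C1 + 4*z^3/21 - 7*sin(9*z/7)/81


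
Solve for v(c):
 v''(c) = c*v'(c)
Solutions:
 v(c) = C1 + C2*erfi(sqrt(2)*c/2)


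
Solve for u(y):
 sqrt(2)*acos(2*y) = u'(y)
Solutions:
 u(y) = C1 + sqrt(2)*(y*acos(2*y) - sqrt(1 - 4*y^2)/2)


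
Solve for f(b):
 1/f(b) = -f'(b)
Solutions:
 f(b) = -sqrt(C1 - 2*b)
 f(b) = sqrt(C1 - 2*b)


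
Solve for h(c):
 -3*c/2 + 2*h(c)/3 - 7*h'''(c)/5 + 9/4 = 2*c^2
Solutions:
 h(c) = C3*exp(10^(1/3)*21^(2/3)*c/21) + 3*c^2 + 9*c/4 + (C1*sin(10^(1/3)*3^(1/6)*7^(2/3)*c/14) + C2*cos(10^(1/3)*3^(1/6)*7^(2/3)*c/14))*exp(-10^(1/3)*21^(2/3)*c/42) - 27/8


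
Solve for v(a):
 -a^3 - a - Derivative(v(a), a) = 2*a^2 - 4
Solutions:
 v(a) = C1 - a^4/4 - 2*a^3/3 - a^2/2 + 4*a


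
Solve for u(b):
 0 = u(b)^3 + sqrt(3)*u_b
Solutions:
 u(b) = -sqrt(6)*sqrt(-1/(C1 - sqrt(3)*b))/2
 u(b) = sqrt(6)*sqrt(-1/(C1 - sqrt(3)*b))/2


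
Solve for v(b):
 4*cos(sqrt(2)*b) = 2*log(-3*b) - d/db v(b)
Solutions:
 v(b) = C1 + 2*b*log(-b) - 2*b + 2*b*log(3) - 2*sqrt(2)*sin(sqrt(2)*b)


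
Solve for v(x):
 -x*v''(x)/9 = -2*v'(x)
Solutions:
 v(x) = C1 + C2*x^19


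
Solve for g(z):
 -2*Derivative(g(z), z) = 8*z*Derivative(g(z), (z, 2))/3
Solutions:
 g(z) = C1 + C2*z^(1/4)


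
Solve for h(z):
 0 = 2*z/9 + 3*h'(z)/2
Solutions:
 h(z) = C1 - 2*z^2/27


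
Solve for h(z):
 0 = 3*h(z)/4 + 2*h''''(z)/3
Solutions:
 h(z) = (C1*sin(2^(3/4)*sqrt(3)*z/4) + C2*cos(2^(3/4)*sqrt(3)*z/4))*exp(-2^(3/4)*sqrt(3)*z/4) + (C3*sin(2^(3/4)*sqrt(3)*z/4) + C4*cos(2^(3/4)*sqrt(3)*z/4))*exp(2^(3/4)*sqrt(3)*z/4)


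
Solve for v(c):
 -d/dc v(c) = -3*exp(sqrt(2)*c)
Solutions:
 v(c) = C1 + 3*sqrt(2)*exp(sqrt(2)*c)/2


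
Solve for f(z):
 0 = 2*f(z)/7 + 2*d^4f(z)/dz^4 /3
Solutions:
 f(z) = (C1*sin(sqrt(2)*3^(1/4)*7^(3/4)*z/14) + C2*cos(sqrt(2)*3^(1/4)*7^(3/4)*z/14))*exp(-sqrt(2)*3^(1/4)*7^(3/4)*z/14) + (C3*sin(sqrt(2)*3^(1/4)*7^(3/4)*z/14) + C4*cos(sqrt(2)*3^(1/4)*7^(3/4)*z/14))*exp(sqrt(2)*3^(1/4)*7^(3/4)*z/14)


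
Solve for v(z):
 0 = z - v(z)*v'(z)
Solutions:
 v(z) = -sqrt(C1 + z^2)
 v(z) = sqrt(C1 + z^2)


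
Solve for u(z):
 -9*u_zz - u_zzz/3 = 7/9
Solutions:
 u(z) = C1 + C2*z + C3*exp(-27*z) - 7*z^2/162


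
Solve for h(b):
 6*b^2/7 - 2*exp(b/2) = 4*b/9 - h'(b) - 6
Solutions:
 h(b) = C1 - 2*b^3/7 + 2*b^2/9 - 6*b + 4*exp(b/2)


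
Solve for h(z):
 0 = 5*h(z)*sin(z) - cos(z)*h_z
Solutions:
 h(z) = C1/cos(z)^5


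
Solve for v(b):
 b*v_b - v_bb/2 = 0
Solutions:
 v(b) = C1 + C2*erfi(b)


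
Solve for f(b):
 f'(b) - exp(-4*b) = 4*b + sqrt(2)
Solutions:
 f(b) = C1 + 2*b^2 + sqrt(2)*b - exp(-4*b)/4


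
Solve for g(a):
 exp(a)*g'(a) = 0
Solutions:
 g(a) = C1


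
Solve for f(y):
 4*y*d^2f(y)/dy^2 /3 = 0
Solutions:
 f(y) = C1 + C2*y


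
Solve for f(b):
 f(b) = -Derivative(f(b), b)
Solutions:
 f(b) = C1*exp(-b)


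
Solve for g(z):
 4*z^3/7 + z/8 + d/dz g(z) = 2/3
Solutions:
 g(z) = C1 - z^4/7 - z^2/16 + 2*z/3


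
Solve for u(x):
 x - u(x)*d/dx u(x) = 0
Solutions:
 u(x) = -sqrt(C1 + x^2)
 u(x) = sqrt(C1 + x^2)


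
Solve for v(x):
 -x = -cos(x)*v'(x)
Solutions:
 v(x) = C1 + Integral(x/cos(x), x)


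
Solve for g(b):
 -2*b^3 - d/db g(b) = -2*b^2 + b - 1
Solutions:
 g(b) = C1 - b^4/2 + 2*b^3/3 - b^2/2 + b


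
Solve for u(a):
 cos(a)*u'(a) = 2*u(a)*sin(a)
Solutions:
 u(a) = C1/cos(a)^2


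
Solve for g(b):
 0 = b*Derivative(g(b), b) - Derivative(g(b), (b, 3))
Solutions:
 g(b) = C1 + Integral(C2*airyai(b) + C3*airybi(b), b)


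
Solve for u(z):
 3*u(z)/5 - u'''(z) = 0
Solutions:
 u(z) = C3*exp(3^(1/3)*5^(2/3)*z/5) + (C1*sin(3^(5/6)*5^(2/3)*z/10) + C2*cos(3^(5/6)*5^(2/3)*z/10))*exp(-3^(1/3)*5^(2/3)*z/10)


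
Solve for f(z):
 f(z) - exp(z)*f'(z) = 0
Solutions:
 f(z) = C1*exp(-exp(-z))


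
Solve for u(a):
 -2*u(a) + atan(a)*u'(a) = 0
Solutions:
 u(a) = C1*exp(2*Integral(1/atan(a), a))


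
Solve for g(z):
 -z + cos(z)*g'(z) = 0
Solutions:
 g(z) = C1 + Integral(z/cos(z), z)


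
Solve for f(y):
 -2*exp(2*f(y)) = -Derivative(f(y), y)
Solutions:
 f(y) = log(-sqrt(-1/(C1 + 2*y))) - log(2)/2
 f(y) = log(-1/(C1 + 2*y))/2 - log(2)/2


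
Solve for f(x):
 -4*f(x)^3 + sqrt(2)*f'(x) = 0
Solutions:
 f(x) = -sqrt(2)*sqrt(-1/(C1 + 2*sqrt(2)*x))/2
 f(x) = sqrt(2)*sqrt(-1/(C1 + 2*sqrt(2)*x))/2


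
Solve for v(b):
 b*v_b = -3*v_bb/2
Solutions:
 v(b) = C1 + C2*erf(sqrt(3)*b/3)


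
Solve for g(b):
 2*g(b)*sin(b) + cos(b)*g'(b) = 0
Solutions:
 g(b) = C1*cos(b)^2


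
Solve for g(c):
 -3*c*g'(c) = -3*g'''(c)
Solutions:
 g(c) = C1 + Integral(C2*airyai(c) + C3*airybi(c), c)


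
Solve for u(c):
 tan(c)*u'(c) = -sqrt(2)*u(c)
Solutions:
 u(c) = C1/sin(c)^(sqrt(2))


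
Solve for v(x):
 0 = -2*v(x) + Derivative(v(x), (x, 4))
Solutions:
 v(x) = C1*exp(-2^(1/4)*x) + C2*exp(2^(1/4)*x) + C3*sin(2^(1/4)*x) + C4*cos(2^(1/4)*x)


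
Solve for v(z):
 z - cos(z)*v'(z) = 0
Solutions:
 v(z) = C1 + Integral(z/cos(z), z)


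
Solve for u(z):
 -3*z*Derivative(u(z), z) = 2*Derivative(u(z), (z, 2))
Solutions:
 u(z) = C1 + C2*erf(sqrt(3)*z/2)


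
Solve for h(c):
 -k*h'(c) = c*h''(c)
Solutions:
 h(c) = C1 + c^(1 - re(k))*(C2*sin(log(c)*Abs(im(k))) + C3*cos(log(c)*im(k)))


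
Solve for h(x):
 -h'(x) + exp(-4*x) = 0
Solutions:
 h(x) = C1 - exp(-4*x)/4


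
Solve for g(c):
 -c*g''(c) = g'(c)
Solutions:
 g(c) = C1 + C2*log(c)


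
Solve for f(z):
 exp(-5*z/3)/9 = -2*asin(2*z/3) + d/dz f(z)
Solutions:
 f(z) = C1 + 2*z*asin(2*z/3) + sqrt(9 - 4*z^2) - exp(-5*z/3)/15


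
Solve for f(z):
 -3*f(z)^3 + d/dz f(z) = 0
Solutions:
 f(z) = -sqrt(2)*sqrt(-1/(C1 + 3*z))/2
 f(z) = sqrt(2)*sqrt(-1/(C1 + 3*z))/2


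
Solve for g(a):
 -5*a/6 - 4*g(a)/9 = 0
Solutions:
 g(a) = -15*a/8


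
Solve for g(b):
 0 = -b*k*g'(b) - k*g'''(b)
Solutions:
 g(b) = C1 + Integral(C2*airyai(-b) + C3*airybi(-b), b)


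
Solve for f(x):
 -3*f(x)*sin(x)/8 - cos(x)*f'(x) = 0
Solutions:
 f(x) = C1*cos(x)^(3/8)


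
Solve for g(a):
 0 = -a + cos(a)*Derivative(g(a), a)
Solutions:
 g(a) = C1 + Integral(a/cos(a), a)


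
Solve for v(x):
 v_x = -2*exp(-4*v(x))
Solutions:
 v(x) = log(-I*(C1 - 8*x)^(1/4))
 v(x) = log(I*(C1 - 8*x)^(1/4))
 v(x) = log(-(C1 - 8*x)^(1/4))
 v(x) = log(C1 - 8*x)/4


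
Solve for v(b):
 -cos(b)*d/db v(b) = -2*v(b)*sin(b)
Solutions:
 v(b) = C1/cos(b)^2


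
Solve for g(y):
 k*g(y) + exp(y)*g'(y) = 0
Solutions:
 g(y) = C1*exp(k*exp(-y))


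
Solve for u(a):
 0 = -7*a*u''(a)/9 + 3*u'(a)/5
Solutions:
 u(a) = C1 + C2*a^(62/35)


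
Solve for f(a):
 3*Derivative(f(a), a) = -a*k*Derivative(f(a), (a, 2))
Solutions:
 f(a) = C1 + a^(((re(k) - 3)*re(k) + im(k)^2)/(re(k)^2 + im(k)^2))*(C2*sin(3*log(a)*Abs(im(k))/(re(k)^2 + im(k)^2)) + C3*cos(3*log(a)*im(k)/(re(k)^2 + im(k)^2)))


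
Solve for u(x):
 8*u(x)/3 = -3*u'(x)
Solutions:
 u(x) = C1*exp(-8*x/9)


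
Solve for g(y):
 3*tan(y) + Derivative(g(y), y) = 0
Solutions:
 g(y) = C1 + 3*log(cos(y))


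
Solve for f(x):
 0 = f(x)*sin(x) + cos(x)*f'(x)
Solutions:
 f(x) = C1*cos(x)


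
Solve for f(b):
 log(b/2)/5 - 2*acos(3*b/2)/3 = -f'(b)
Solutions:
 f(b) = C1 - b*log(b)/5 + 2*b*acos(3*b/2)/3 + b*log(2)/5 + b/5 - 2*sqrt(4 - 9*b^2)/9


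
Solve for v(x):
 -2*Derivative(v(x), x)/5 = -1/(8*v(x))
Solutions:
 v(x) = -sqrt(C1 + 10*x)/4
 v(x) = sqrt(C1 + 10*x)/4


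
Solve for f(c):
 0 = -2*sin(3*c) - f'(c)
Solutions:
 f(c) = C1 + 2*cos(3*c)/3


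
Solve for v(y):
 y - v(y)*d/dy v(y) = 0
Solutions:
 v(y) = -sqrt(C1 + y^2)
 v(y) = sqrt(C1 + y^2)


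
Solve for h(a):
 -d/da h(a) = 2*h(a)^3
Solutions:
 h(a) = -sqrt(2)*sqrt(-1/(C1 - 2*a))/2
 h(a) = sqrt(2)*sqrt(-1/(C1 - 2*a))/2


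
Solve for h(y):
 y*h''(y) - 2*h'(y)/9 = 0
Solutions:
 h(y) = C1 + C2*y^(11/9)


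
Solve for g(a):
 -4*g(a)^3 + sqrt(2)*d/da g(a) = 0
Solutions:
 g(a) = -sqrt(2)*sqrt(-1/(C1 + 2*sqrt(2)*a))/2
 g(a) = sqrt(2)*sqrt(-1/(C1 + 2*sqrt(2)*a))/2


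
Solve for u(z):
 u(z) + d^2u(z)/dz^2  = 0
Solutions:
 u(z) = C1*sin(z) + C2*cos(z)


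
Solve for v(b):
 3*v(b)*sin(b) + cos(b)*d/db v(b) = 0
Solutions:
 v(b) = C1*cos(b)^3


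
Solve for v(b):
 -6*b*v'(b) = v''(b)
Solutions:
 v(b) = C1 + C2*erf(sqrt(3)*b)


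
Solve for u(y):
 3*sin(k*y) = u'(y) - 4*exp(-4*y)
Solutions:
 u(y) = C1 - exp(-4*y) - 3*cos(k*y)/k


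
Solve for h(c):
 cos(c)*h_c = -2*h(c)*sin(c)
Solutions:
 h(c) = C1*cos(c)^2


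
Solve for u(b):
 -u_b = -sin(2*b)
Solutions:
 u(b) = C1 - cos(2*b)/2


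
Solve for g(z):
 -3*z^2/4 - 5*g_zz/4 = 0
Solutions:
 g(z) = C1 + C2*z - z^4/20


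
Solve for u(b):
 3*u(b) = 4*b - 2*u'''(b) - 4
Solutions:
 u(b) = C3*exp(-2^(2/3)*3^(1/3)*b/2) + 4*b/3 + (C1*sin(2^(2/3)*3^(5/6)*b/4) + C2*cos(2^(2/3)*3^(5/6)*b/4))*exp(2^(2/3)*3^(1/3)*b/4) - 4/3


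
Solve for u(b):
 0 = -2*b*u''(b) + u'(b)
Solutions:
 u(b) = C1 + C2*b^(3/2)


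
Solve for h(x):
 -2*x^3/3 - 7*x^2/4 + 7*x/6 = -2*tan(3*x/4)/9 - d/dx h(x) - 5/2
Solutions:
 h(x) = C1 + x^4/6 + 7*x^3/12 - 7*x^2/12 - 5*x/2 + 8*log(cos(3*x/4))/27


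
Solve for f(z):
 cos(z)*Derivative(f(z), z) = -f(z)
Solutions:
 f(z) = C1*sqrt(sin(z) - 1)/sqrt(sin(z) + 1)


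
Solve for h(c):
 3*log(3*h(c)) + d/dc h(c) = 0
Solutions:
 Integral(1/(log(_y) + log(3)), (_y, h(c)))/3 = C1 - c


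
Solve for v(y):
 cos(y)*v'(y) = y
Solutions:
 v(y) = C1 + Integral(y/cos(y), y)


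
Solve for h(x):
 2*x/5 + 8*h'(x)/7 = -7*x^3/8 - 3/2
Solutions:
 h(x) = C1 - 49*x^4/256 - 7*x^2/40 - 21*x/16


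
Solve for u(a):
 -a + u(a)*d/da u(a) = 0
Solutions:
 u(a) = -sqrt(C1 + a^2)
 u(a) = sqrt(C1 + a^2)


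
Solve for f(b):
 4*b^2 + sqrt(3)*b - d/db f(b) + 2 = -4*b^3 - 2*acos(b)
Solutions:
 f(b) = C1 + b^4 + 4*b^3/3 + sqrt(3)*b^2/2 + 2*b*acos(b) + 2*b - 2*sqrt(1 - b^2)


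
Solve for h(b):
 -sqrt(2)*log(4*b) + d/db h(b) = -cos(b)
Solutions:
 h(b) = C1 + sqrt(2)*b*(log(b) - 1) + 2*sqrt(2)*b*log(2) - sin(b)


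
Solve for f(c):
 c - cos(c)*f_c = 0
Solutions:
 f(c) = C1 + Integral(c/cos(c), c)


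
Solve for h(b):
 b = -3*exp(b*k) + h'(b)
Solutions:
 h(b) = C1 + b^2/2 + 3*exp(b*k)/k


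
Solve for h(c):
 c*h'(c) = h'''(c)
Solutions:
 h(c) = C1 + Integral(C2*airyai(c) + C3*airybi(c), c)


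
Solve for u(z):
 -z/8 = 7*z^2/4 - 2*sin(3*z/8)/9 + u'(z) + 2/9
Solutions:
 u(z) = C1 - 7*z^3/12 - z^2/16 - 2*z/9 - 16*cos(3*z/8)/27


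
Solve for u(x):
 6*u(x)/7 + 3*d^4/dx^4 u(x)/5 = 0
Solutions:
 u(x) = (C1*sin(14^(3/4)*5^(1/4)*x/14) + C2*cos(14^(3/4)*5^(1/4)*x/14))*exp(-14^(3/4)*5^(1/4)*x/14) + (C3*sin(14^(3/4)*5^(1/4)*x/14) + C4*cos(14^(3/4)*5^(1/4)*x/14))*exp(14^(3/4)*5^(1/4)*x/14)


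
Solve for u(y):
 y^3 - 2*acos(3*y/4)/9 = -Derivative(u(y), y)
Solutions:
 u(y) = C1 - y^4/4 + 2*y*acos(3*y/4)/9 - 2*sqrt(16 - 9*y^2)/27


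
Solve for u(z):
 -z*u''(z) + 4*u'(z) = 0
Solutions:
 u(z) = C1 + C2*z^5


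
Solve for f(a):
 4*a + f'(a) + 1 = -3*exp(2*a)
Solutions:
 f(a) = C1 - 2*a^2 - a - 3*exp(2*a)/2


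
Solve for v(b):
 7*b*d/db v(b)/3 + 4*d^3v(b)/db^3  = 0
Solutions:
 v(b) = C1 + Integral(C2*airyai(-126^(1/3)*b/6) + C3*airybi(-126^(1/3)*b/6), b)


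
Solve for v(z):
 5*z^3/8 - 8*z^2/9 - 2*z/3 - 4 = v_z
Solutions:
 v(z) = C1 + 5*z^4/32 - 8*z^3/27 - z^2/3 - 4*z


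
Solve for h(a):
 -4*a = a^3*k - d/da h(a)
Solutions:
 h(a) = C1 + a^4*k/4 + 2*a^2


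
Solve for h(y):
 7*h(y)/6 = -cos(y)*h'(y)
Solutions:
 h(y) = C1*(sin(y) - 1)^(7/12)/(sin(y) + 1)^(7/12)


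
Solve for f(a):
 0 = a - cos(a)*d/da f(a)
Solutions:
 f(a) = C1 + Integral(a/cos(a), a)


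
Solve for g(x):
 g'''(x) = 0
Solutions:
 g(x) = C1 + C2*x + C3*x^2


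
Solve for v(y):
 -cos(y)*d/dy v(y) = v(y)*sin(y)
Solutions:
 v(y) = C1*cos(y)


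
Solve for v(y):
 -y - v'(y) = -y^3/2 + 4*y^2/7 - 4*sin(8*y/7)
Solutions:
 v(y) = C1 + y^4/8 - 4*y^3/21 - y^2/2 - 7*cos(8*y/7)/2


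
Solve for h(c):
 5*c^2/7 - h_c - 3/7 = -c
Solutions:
 h(c) = C1 + 5*c^3/21 + c^2/2 - 3*c/7


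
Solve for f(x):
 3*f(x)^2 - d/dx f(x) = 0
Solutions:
 f(x) = -1/(C1 + 3*x)


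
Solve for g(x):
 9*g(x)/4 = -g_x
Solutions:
 g(x) = C1*exp(-9*x/4)


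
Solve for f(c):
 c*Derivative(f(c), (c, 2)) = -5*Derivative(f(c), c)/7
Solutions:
 f(c) = C1 + C2*c^(2/7)


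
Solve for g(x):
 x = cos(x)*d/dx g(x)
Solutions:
 g(x) = C1 + Integral(x/cos(x), x)


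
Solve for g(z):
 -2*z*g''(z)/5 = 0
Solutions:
 g(z) = C1 + C2*z


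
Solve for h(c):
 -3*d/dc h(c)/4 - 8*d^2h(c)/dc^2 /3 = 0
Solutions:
 h(c) = C1 + C2*exp(-9*c/32)


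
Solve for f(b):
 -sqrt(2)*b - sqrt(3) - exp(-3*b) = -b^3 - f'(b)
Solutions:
 f(b) = C1 - b^4/4 + sqrt(2)*b^2/2 + sqrt(3)*b - exp(-3*b)/3


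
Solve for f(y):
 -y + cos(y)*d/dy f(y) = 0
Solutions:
 f(y) = C1 + Integral(y/cos(y), y)


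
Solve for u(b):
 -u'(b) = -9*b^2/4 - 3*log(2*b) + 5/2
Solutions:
 u(b) = C1 + 3*b^3/4 + 3*b*log(b) - 11*b/2 + 3*b*log(2)


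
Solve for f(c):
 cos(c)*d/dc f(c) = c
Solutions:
 f(c) = C1 + Integral(c/cos(c), c)


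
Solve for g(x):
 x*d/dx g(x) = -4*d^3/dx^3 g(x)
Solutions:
 g(x) = C1 + Integral(C2*airyai(-2^(1/3)*x/2) + C3*airybi(-2^(1/3)*x/2), x)


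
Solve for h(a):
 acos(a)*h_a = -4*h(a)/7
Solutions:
 h(a) = C1*exp(-4*Integral(1/acos(a), a)/7)


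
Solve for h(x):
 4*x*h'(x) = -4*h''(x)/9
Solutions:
 h(x) = C1 + C2*erf(3*sqrt(2)*x/2)


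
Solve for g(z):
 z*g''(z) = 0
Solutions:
 g(z) = C1 + C2*z


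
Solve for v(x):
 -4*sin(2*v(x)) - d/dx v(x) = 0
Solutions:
 v(x) = pi - acos((-C1 - exp(16*x))/(C1 - exp(16*x)))/2
 v(x) = acos((-C1 - exp(16*x))/(C1 - exp(16*x)))/2


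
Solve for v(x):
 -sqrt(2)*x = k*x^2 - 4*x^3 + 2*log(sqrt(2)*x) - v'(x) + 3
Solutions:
 v(x) = C1 + k*x^3/3 - x^4 + sqrt(2)*x^2/2 + 2*x*log(x) + x*log(2) + x


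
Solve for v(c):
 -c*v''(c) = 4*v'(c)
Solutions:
 v(c) = C1 + C2/c^3


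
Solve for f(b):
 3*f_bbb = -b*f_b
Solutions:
 f(b) = C1 + Integral(C2*airyai(-3^(2/3)*b/3) + C3*airybi(-3^(2/3)*b/3), b)


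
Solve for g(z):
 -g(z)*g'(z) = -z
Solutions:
 g(z) = -sqrt(C1 + z^2)
 g(z) = sqrt(C1 + z^2)


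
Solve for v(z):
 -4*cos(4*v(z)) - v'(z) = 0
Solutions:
 v(z) = -asin((C1 + exp(32*z))/(C1 - exp(32*z)))/4 + pi/4
 v(z) = asin((C1 + exp(32*z))/(C1 - exp(32*z)))/4


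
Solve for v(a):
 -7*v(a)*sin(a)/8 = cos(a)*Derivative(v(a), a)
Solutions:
 v(a) = C1*cos(a)^(7/8)
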